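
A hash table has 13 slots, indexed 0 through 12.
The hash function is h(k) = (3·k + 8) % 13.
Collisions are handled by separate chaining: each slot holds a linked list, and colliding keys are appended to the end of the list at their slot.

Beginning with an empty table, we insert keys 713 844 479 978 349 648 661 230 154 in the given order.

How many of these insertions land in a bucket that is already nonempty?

713 -> bucket 2
844 -> bucket 5
479 -> bucket 2 (collision)
978 -> bucket 4
349 -> bucket 2 (collision)
648 -> bucket 2 (collision)
661 -> bucket 2 (collision)
230 -> bucket 9
154 -> bucket 2 (collision)
Final buckets:
0: -
1: -
2: 713 -> 479 -> 349 -> 648 -> 661 -> 154
3: -
4: 978
5: 844
6: -
7: -
8: -
9: 230
10: -
11: -
12: -

5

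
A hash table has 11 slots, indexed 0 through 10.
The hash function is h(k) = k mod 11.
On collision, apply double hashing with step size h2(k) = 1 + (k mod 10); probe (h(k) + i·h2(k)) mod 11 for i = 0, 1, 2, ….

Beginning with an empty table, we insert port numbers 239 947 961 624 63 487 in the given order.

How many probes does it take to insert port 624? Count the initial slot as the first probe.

2

239 hashes to 8; slot 8 is free => place at 8.
947 hashes to 1; slot 1 is free => place at 1.
961 hashes to 4; slot 4 is free => place at 4.
624 hashes to 8, h2=5; 8 taken => place at 2.
63 hashes to 8, h2=4; 8,1 taken => place at 5.
487 hashes to 3; slot 3 is free => place at 3.
Table: [_, 947, 624, 487, 961, 63, _, _, 239, _, _]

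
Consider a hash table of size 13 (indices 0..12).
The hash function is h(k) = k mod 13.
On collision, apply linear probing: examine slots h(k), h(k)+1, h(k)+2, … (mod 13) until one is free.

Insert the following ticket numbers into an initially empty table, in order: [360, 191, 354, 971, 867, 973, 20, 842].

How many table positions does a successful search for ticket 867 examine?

360 hashes to 9; slot 9 is free => place at 9.
191 hashes to 9; 9 taken => place at 10.
354 hashes to 3; slot 3 is free => place at 3.
971 hashes to 9; 9,10 taken => place at 11.
867 hashes to 9; 9,10,11 taken => place at 12.
973 hashes to 11; 11,12 taken => place at 0.
20 hashes to 7; slot 7 is free => place at 7.
842 hashes to 10; 10,11,12,0 taken => place at 1.
Table: [973, 842, —, 354, —, —, —, 20, —, 360, 191, 971, 867]
Lookup 867: h=9, probe 9,10,11,12 → found at 12.

4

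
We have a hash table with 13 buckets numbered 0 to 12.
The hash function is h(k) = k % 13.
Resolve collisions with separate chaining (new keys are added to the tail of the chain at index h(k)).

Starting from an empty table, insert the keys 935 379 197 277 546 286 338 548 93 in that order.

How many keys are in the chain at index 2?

4

Insert 935: h=12, bucket 12 empty -> new chain.
Insert 379: h=2, bucket 2 empty -> new chain.
Insert 197: h=2, bucket 2 nonempty -> append to chain.
Insert 277: h=4, bucket 4 empty -> new chain.
Insert 546: h=0, bucket 0 empty -> new chain.
Insert 286: h=0, bucket 0 nonempty -> append to chain.
Insert 338: h=0, bucket 0 nonempty -> append to chain.
Insert 548: h=2, bucket 2 nonempty -> append to chain.
Insert 93: h=2, bucket 2 nonempty -> append to chain.
Final buckets:
0: 546 -> 286 -> 338
1: ∅
2: 379 -> 197 -> 548 -> 93
3: ∅
4: 277
5: ∅
6: ∅
7: ∅
8: ∅
9: ∅
10: ∅
11: ∅
12: 935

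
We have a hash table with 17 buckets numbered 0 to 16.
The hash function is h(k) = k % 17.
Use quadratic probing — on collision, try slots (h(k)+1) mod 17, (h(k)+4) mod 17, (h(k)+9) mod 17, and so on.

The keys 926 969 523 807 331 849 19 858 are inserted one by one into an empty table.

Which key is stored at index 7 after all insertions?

858

926 hashes to 8; slot 8 is free -> place at 8.
969 hashes to 0; slot 0 is free -> place at 0.
523 hashes to 13; slot 13 is free -> place at 13.
807 hashes to 8; 8 taken -> place at 9.
331 hashes to 8; 8,9 taken -> place at 12.
849 hashes to 16; slot 16 is free -> place at 16.
19 hashes to 2; slot 2 is free -> place at 2.
858 hashes to 8; 8,9,12,0 taken -> place at 7.
Table: [969, ., 19, ., ., ., ., 858, 926, 807, ., ., 331, 523, ., ., 849]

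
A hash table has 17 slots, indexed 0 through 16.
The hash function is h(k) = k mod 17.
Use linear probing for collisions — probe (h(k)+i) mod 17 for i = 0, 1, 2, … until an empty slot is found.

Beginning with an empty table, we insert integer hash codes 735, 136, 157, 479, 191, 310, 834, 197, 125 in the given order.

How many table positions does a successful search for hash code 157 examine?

735 hashes to 4; slot 4 is free -> place at 4.
136 hashes to 0; slot 0 is free -> place at 0.
157 hashes to 4; 4 taken -> place at 5.
479 hashes to 3; slot 3 is free -> place at 3.
191 hashes to 4; 4,5 taken -> place at 6.
310 hashes to 4; 4,5,6 taken -> place at 7.
834 hashes to 1; slot 1 is free -> place at 1.
197 hashes to 10; slot 10 is free -> place at 10.
125 hashes to 6; 6,7 taken -> place at 8.
Table: [136, 834, ∅, 479, 735, 157, 191, 310, 125, ∅, 197, ∅, ∅, ∅, ∅, ∅, ∅]
Lookup 157: h=4, probe 4,5 → found at 5.

2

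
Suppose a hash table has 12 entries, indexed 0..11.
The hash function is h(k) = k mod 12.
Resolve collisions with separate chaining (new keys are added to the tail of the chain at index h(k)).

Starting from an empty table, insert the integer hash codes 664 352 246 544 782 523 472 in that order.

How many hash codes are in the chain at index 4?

4

Insert 664: h=4, bucket 4 empty → new chain.
Insert 352: h=4, bucket 4 nonempty → append to chain.
Insert 246: h=6, bucket 6 empty → new chain.
Insert 544: h=4, bucket 4 nonempty → append to chain.
Insert 782: h=2, bucket 2 empty → new chain.
Insert 523: h=7, bucket 7 empty → new chain.
Insert 472: h=4, bucket 4 nonempty → append to chain.
Final buckets:
0: ∅
1: ∅
2: 782
3: ∅
4: 664 -> 352 -> 544 -> 472
5: ∅
6: 246
7: 523
8: ∅
9: ∅
10: ∅
11: ∅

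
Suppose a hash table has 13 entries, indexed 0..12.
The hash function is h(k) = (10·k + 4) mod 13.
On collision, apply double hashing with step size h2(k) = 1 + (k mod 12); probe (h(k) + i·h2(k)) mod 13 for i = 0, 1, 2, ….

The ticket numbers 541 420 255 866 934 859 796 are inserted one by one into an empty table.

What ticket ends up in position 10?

255

Insert 541: h=6, slot 6 empty => index 6.
Insert 420: h=5, slot 5 empty => index 5.
Insert 255: h=6, h2=4, slot 6 occupied => index 10.
Insert 866: h=6, h2=3, slot 6 occupied => index 9.
Insert 934: h=10, h2=11, slot 10 occupied => index 8.
Insert 859: h=1, slot 1 empty => index 1.
Insert 796: h=8, h2=5, slot 8 occupied => index 0.
Table: [796, 859, _, _, _, 420, 541, _, 934, 866, 255, _, _]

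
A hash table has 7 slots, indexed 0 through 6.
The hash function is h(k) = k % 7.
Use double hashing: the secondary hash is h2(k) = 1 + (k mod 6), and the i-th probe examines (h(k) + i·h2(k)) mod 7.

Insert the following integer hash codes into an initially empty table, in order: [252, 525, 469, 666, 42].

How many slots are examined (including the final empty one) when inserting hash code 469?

2

252 hashes to 0; slot 0 is free => place at 0.
525 hashes to 0, h2=4; 0 taken => place at 4.
469 hashes to 0, h2=2; 0 taken => place at 2.
666 hashes to 1; slot 1 is free => place at 1.
42 hashes to 0, h2=1; 0,1,2 taken => place at 3.
Table: [252, 666, 469, 42, 525, ., .]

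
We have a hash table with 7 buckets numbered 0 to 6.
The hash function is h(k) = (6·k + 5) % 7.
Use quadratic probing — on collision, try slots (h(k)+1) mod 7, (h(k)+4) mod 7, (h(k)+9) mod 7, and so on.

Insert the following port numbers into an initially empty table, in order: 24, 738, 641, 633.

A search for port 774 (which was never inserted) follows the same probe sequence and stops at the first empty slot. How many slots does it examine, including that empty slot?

3

24: h=2 => slot 2
738: h=2, probe 2,3 => slot 3
641: h=1 => slot 1
633: h=2, probe 2,3,6 => slot 6
Table: [—, 641, 24, 738, —, —, 633]
Lookup 774: h=1, probe 1,2,5 → slot 5 empty, not found.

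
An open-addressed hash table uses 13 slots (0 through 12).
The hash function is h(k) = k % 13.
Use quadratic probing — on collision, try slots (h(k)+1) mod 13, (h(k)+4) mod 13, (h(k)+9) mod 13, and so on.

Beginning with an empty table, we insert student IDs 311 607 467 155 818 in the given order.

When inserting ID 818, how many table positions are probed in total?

Insert 311: h=12, slot 12 empty -> index 12.
Insert 607: h=9, slot 9 empty -> index 9.
Insert 467: h=12, slot 12 occupied -> index 0.
Insert 155: h=12, slots 12,0 occupied -> index 3.
Insert 818: h=12, slots 12,0,3 occupied -> index 8.
Table: [467, —, —, 155, —, —, —, —, 818, 607, —, —, 311]

4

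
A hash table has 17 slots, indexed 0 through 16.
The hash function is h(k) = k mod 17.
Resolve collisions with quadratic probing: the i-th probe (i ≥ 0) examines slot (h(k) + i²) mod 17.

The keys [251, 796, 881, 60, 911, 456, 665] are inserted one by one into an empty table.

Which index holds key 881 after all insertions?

15

251 hashes to 13; slot 13 is free -> place at 13.
796 hashes to 14; slot 14 is free -> place at 14.
881 hashes to 14; 14 taken -> place at 15.
60 hashes to 9; slot 9 is free -> place at 9.
911 hashes to 10; slot 10 is free -> place at 10.
456 hashes to 14; 14,15 taken -> place at 1.
665 hashes to 2; slot 2 is free -> place at 2.
Table: [., 456, 665, ., ., ., ., ., ., 60, 911, ., ., 251, 796, 881, .]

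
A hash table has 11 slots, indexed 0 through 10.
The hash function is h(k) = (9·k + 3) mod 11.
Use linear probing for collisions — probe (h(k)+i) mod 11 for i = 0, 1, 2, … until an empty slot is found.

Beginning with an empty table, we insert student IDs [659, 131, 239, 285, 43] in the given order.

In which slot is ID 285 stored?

659: h=5 -> slot 5
131: h=5, probe 5,6 -> slot 6
239: h=9 -> slot 9
285: h=5, probe 5,6,7 -> slot 7
43: h=5, probe 5,6,7,8 -> slot 8
Table: [-, -, -, -, -, 659, 131, 285, 43, 239, -]

7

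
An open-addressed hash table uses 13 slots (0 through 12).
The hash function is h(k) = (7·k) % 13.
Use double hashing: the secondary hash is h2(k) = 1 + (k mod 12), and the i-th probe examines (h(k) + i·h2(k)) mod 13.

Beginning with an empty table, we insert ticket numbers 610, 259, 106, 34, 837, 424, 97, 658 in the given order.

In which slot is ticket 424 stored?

Insert 610: h=6, slot 6 empty -> index 6.
Insert 259: h=6, h2=8, slot 6 occupied -> index 1.
Insert 106: h=1, h2=11, slot 1 occupied -> index 12.
Insert 34: h=4, slot 4 empty -> index 4.
Insert 837: h=9, slot 9 empty -> index 9.
Insert 424: h=4, h2=5, slots 4,9,1,6 occupied -> index 11.
Insert 97: h=3, slot 3 empty -> index 3.
Insert 658: h=4, h2=11, slot 4 occupied -> index 2.
Table: [-, 259, 658, 97, 34, -, 610, -, -, 837, -, 424, 106]

11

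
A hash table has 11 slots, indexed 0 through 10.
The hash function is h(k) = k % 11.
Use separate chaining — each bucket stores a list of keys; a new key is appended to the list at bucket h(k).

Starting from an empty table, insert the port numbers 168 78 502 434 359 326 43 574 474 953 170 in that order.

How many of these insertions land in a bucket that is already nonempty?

168 -> bucket 3
78 -> bucket 1
502 -> bucket 7
434 -> bucket 5
359 -> bucket 7 (collision)
326 -> bucket 7 (collision)
43 -> bucket 10
574 -> bucket 2
474 -> bucket 1 (collision)
953 -> bucket 7 (collision)
170 -> bucket 5 (collision)
Final buckets:
0: -
1: 78 -> 474
2: 574
3: 168
4: -
5: 434 -> 170
6: -
7: 502 -> 359 -> 326 -> 953
8: -
9: -
10: 43

5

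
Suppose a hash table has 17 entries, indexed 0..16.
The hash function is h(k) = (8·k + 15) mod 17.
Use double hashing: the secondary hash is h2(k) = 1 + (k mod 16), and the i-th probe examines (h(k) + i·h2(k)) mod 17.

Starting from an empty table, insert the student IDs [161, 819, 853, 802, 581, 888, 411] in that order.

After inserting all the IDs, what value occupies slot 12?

161 hashes to 11; slot 11 is free → place at 11.
819 hashes to 5; slot 5 is free → place at 5.
853 hashes to 5, h2=6; 5,11 taken → place at 0.
802 hashes to 5, h2=3; 5 taken → place at 8.
581 hashes to 5, h2=6; 5,11,0 taken → place at 6.
888 hashes to 13; slot 13 is free → place at 13.
411 hashes to 5, h2=12; 5,0 taken → place at 12.
Table: [853, —, —, —, —, 819, 581, —, 802, —, —, 161, 411, 888, —, —, —]

411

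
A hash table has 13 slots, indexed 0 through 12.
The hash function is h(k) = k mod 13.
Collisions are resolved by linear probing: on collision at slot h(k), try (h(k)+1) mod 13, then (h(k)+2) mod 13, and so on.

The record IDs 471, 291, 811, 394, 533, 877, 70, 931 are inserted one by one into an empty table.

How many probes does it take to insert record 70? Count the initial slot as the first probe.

4

471: h=3 => slot 3
291: h=5 => slot 5
811: h=5, probe 5,6 => slot 6
394: h=4 => slot 4
533: h=0 => slot 0
877: h=6, probe 6,7 => slot 7
70: h=5, probe 5,6,7,8 => slot 8
931: h=8, probe 8,9 => slot 9
Table: [533, —, —, 471, 394, 291, 811, 877, 70, 931, —, —, —]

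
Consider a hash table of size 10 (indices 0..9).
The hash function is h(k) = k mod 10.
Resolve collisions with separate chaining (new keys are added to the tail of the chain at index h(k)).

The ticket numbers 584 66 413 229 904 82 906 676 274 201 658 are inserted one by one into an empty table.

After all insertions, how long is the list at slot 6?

3

Insert 584: h=4, bucket 4 empty → new chain.
Insert 66: h=6, bucket 6 empty → new chain.
Insert 413: h=3, bucket 3 empty → new chain.
Insert 229: h=9, bucket 9 empty → new chain.
Insert 904: h=4, bucket 4 nonempty → append to chain.
Insert 82: h=2, bucket 2 empty → new chain.
Insert 906: h=6, bucket 6 nonempty → append to chain.
Insert 676: h=6, bucket 6 nonempty → append to chain.
Insert 274: h=4, bucket 4 nonempty → append to chain.
Insert 201: h=1, bucket 1 empty → new chain.
Insert 658: h=8, bucket 8 empty → new chain.
Final buckets:
0: -
1: 201
2: 82
3: 413
4: 584 -> 904 -> 274
5: -
6: 66 -> 906 -> 676
7: -
8: 658
9: 229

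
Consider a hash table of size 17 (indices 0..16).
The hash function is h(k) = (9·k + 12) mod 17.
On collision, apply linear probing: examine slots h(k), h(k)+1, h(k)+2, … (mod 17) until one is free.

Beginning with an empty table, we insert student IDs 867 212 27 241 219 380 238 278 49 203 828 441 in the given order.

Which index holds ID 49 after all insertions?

14

Insert 867: h=12, slot 12 empty => index 12.
Insert 212: h=16, slot 16 empty => index 16.
Insert 27: h=0, slot 0 empty => index 0.
Insert 241: h=5, slot 5 empty => index 5.
Insert 219: h=11, slot 11 empty => index 11.
Insert 380: h=15, slot 15 empty => index 15.
Insert 238: h=12, slot 12 occupied => index 13.
Insert 278: h=15, slots 15,16,0 occupied => index 1.
Insert 49: h=11, slots 11,12,13 occupied => index 14.
Insert 203: h=3, slot 3 empty => index 3.
Insert 828: h=1, slot 1 occupied => index 2.
Insert 441: h=3, slot 3 occupied => index 4.
Table: [27, 278, 828, 203, 441, 241, _, _, _, _, _, 219, 867, 238, 49, 380, 212]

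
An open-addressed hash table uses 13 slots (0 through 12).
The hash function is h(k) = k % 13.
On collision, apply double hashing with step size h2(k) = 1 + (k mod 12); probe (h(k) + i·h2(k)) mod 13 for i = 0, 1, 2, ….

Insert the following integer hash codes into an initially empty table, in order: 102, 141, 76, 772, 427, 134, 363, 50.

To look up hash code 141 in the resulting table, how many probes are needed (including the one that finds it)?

2

102 hashes to 11; slot 11 is free -> place at 11.
141 hashes to 11, h2=10; 11 taken -> place at 8.
76 hashes to 11, h2=5; 11 taken -> place at 3.
772 hashes to 5; slot 5 is free -> place at 5.
427 hashes to 11, h2=8; 11 taken -> place at 6.
134 hashes to 4; slot 4 is free -> place at 4.
363 hashes to 12; slot 12 is free -> place at 12.
50 hashes to 11, h2=3; 11 taken -> place at 1.
Table: [., 50, ., 76, 134, 772, 427, ., 141, ., ., 102, 363]
Lookup 141: h=11, h2=10, probe 11,8 → found at 8.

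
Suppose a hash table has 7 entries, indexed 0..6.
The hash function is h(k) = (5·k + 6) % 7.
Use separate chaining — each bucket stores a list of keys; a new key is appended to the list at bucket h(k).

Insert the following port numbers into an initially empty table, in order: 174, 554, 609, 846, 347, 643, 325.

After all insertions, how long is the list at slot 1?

3

Insert 174: h=1, bucket 1 empty -> new chain.
Insert 554: h=4, bucket 4 empty -> new chain.
Insert 609: h=6, bucket 6 empty -> new chain.
Insert 846: h=1, bucket 1 nonempty -> append to chain.
Insert 347: h=5, bucket 5 empty -> new chain.
Insert 643: h=1, bucket 1 nonempty -> append to chain.
Insert 325: h=0, bucket 0 empty -> new chain.
Final buckets:
0: 325
1: 174 -> 846 -> 643
2: -
3: -
4: 554
5: 347
6: 609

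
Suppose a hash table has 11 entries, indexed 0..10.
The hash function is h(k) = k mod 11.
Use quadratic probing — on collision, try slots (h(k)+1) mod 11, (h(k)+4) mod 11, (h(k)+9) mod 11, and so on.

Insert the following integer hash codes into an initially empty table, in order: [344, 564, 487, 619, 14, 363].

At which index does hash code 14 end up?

344: h=3 => slot 3
564: h=3, probe 3,4 => slot 4
487: h=3, probe 3,4,7 => slot 7
619: h=3, probe 3,4,7,1 => slot 1
14: h=3, probe 3,4,7,1,8 => slot 8
363: h=0 => slot 0
Table: [363, 619, ., 344, 564, ., ., 487, 14, ., .]

8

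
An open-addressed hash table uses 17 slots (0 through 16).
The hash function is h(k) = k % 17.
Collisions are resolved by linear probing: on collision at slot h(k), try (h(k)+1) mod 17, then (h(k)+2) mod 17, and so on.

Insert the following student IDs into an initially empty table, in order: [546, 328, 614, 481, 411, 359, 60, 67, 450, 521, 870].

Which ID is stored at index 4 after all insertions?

411

546: h=2 -> slot 2
328: h=5 -> slot 5
614: h=2, probe 2,3 -> slot 3
481: h=5, probe 5,6 -> slot 6
411: h=3, probe 3,4 -> slot 4
359: h=2, probe 2,3,4,5,6,7 -> slot 7
60: h=9 -> slot 9
67: h=16 -> slot 16
450: h=8 -> slot 8
521: h=11 -> slot 11
870: h=3, probe 3,4,5,6,7,8,9,10 -> slot 10
Table: [_, _, 546, 614, 411, 328, 481, 359, 450, 60, 870, 521, _, _, _, _, 67]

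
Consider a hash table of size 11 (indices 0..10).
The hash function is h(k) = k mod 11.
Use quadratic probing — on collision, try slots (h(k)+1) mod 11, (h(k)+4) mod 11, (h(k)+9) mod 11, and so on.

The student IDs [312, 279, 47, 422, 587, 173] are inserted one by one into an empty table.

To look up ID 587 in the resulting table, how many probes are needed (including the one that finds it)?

312 hashes to 4; slot 4 is free → place at 4.
279 hashes to 4; 4 taken → place at 5.
47 hashes to 3; slot 3 is free → place at 3.
422 hashes to 4; 4,5 taken → place at 8.
587 hashes to 4; 4,5,8 taken → place at 2.
173 hashes to 8; 8 taken → place at 9.
Table: [—, —, 587, 47, 312, 279, —, —, 422, 173, —]
Lookup 587: h=4, probe 4,5,8,2 → found at 2.

4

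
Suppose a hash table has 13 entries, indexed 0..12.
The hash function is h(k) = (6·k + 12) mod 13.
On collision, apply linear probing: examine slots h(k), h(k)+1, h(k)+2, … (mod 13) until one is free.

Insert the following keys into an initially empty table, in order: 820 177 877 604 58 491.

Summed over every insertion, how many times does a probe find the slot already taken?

820: h=5 => slot 5
177: h=8 => slot 8
877: h=9 => slot 9
604: h=9, probe 9,10 => slot 10
58: h=9, probe 9,10,11 => slot 11
491: h=7 => slot 7
Table: [., ., ., ., ., 820, ., 491, 177, 877, 604, 58, .]

3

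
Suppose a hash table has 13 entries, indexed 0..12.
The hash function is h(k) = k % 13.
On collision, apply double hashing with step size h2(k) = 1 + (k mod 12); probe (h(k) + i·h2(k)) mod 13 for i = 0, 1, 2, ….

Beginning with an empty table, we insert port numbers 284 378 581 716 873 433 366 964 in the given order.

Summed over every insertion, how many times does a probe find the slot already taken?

4

284: h=11 → slot 11
378: h=1 → slot 1
581: h=9 → slot 9
716: h=1, h2=9, probe 1,10 → slot 10
873: h=2 → slot 2
433: h=4 → slot 4
366: h=2, h2=7, probe 2,9,3 → slot 3
964: h=2, h2=5, probe 2,7 → slot 7
Table: [_, 378, 873, 366, 433, _, _, 964, _, 581, 716, 284, _]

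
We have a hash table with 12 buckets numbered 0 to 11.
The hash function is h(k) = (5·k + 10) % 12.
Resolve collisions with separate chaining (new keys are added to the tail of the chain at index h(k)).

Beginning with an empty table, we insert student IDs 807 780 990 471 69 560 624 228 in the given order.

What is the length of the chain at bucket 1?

Insert 807: h=1, bucket 1 empty -> new chain.
Insert 780: h=10, bucket 10 empty -> new chain.
Insert 990: h=4, bucket 4 empty -> new chain.
Insert 471: h=1, bucket 1 nonempty -> append to chain.
Insert 69: h=7, bucket 7 empty -> new chain.
Insert 560: h=2, bucket 2 empty -> new chain.
Insert 624: h=10, bucket 10 nonempty -> append to chain.
Insert 228: h=10, bucket 10 nonempty -> append to chain.
Final buckets:
0: .
1: 807 -> 471
2: 560
3: .
4: 990
5: .
6: .
7: 69
8: .
9: .
10: 780 -> 624 -> 228
11: .

2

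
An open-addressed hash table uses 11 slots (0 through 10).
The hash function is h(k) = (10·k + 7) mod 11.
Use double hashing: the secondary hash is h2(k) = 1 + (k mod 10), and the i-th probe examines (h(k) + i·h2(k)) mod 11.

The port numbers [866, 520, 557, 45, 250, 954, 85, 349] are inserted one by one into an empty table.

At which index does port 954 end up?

866: h=10 => slot 10
520: h=4 => slot 4
557: h=0 => slot 0
45: h=6 => slot 6
250: h=10, h2=1, probe 10,0,1 => slot 1
954: h=10, h2=5, probe 10,4,9 => slot 9
85: h=10, h2=6, probe 10,5 => slot 5
349: h=10, h2=10, probe 10,9,8 => slot 8
Table: [557, 250, ∅, ∅, 520, 85, 45, ∅, 349, 954, 866]

9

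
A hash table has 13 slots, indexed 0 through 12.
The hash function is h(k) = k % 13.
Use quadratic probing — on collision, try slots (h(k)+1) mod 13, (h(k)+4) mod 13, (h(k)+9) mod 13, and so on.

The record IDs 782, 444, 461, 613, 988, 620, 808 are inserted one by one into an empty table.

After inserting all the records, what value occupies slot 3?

782 hashes to 2; slot 2 is free → place at 2.
444 hashes to 2; 2 taken → place at 3.
461 hashes to 6; slot 6 is free → place at 6.
613 hashes to 2; 2,3,6 taken → place at 11.
988 hashes to 0; slot 0 is free → place at 0.
620 hashes to 9; slot 9 is free → place at 9.
808 hashes to 2; 2,3,6,11 taken → place at 5.
Table: [988, ., 782, 444, ., 808, 461, ., ., 620, ., 613, .]

444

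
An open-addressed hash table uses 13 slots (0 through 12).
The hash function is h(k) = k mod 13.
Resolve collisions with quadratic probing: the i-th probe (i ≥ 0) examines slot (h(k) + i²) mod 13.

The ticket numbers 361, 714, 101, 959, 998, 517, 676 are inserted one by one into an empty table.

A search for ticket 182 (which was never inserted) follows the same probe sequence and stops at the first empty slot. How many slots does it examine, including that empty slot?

4

Insert 361: h=10, slot 10 empty => index 10.
Insert 714: h=12, slot 12 empty => index 12.
Insert 101: h=10, slot 10 occupied => index 11.
Insert 959: h=10, slots 10,11 occupied => index 1.
Insert 998: h=10, slots 10,11,1 occupied => index 6.
Insert 517: h=10, slots 10,11,1,6 occupied => index 0.
Insert 676: h=0, slots 0,1 occupied => index 4.
Table: [517, 959, ., ., 676, ., 998, ., ., ., 361, 101, 714]
Lookup 182: h=0, probe 0,1,4,9 → slot 9 empty, not found.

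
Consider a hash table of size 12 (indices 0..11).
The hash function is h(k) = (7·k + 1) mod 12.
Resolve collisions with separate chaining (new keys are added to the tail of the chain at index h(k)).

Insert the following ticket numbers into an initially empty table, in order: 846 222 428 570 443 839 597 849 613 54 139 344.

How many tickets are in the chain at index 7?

4

Insert 846: h=7, bucket 7 empty → new chain.
Insert 222: h=7, bucket 7 nonempty → append to chain.
Insert 428: h=9, bucket 9 empty → new chain.
Insert 570: h=7, bucket 7 nonempty → append to chain.
Insert 443: h=6, bucket 6 empty → new chain.
Insert 839: h=6, bucket 6 nonempty → append to chain.
Insert 597: h=4, bucket 4 empty → new chain.
Insert 849: h=4, bucket 4 nonempty → append to chain.
Insert 613: h=8, bucket 8 empty → new chain.
Insert 54: h=7, bucket 7 nonempty → append to chain.
Insert 139: h=2, bucket 2 empty → new chain.
Insert 344: h=9, bucket 9 nonempty → append to chain.
Final buckets:
0: .
1: .
2: 139
3: .
4: 597 -> 849
5: .
6: 443 -> 839
7: 846 -> 222 -> 570 -> 54
8: 613
9: 428 -> 344
10: .
11: .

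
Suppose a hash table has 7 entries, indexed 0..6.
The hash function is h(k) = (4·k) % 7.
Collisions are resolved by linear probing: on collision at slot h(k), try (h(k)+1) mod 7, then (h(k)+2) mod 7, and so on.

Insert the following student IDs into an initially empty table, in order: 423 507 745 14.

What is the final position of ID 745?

Insert 423: h=5, slot 5 empty → index 5.
Insert 507: h=5, slot 5 occupied → index 6.
Insert 745: h=5, slots 5,6 occupied → index 0.
Insert 14: h=0, slot 0 occupied → index 1.
Table: [745, 14, —, —, —, 423, 507]

0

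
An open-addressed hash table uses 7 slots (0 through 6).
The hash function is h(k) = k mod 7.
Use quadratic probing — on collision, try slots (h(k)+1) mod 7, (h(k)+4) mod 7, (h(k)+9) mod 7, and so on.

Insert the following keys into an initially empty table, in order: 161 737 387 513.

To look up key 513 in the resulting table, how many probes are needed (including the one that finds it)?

161: h=0 => slot 0
737: h=2 => slot 2
387: h=2, probe 2,3 => slot 3
513: h=2, probe 2,3,6 => slot 6
Table: [161, _, 737, 387, _, _, 513]
Lookup 513: h=2, probe 2,3,6 → found at 6.

3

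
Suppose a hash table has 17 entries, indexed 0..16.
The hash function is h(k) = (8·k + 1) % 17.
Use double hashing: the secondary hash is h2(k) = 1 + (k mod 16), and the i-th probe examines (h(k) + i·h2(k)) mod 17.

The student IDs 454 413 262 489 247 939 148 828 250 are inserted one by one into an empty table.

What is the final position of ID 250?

454 hashes to 12; slot 12 is free => place at 12.
413 hashes to 7; slot 7 is free => place at 7.
262 hashes to 6; slot 6 is free => place at 6.
489 hashes to 3; slot 3 is free => place at 3.
247 hashes to 5; slot 5 is free => place at 5.
939 hashes to 16; slot 16 is free => place at 16.
148 hashes to 12, h2=5; 12 taken => place at 0.
828 hashes to 12, h2=13; 12 taken => place at 8.
250 hashes to 12, h2=11; 12,6,0 taken => place at 11.
Table: [148, _, _, 489, _, 247, 262, 413, 828, _, _, 250, 454, _, _, _, 939]

11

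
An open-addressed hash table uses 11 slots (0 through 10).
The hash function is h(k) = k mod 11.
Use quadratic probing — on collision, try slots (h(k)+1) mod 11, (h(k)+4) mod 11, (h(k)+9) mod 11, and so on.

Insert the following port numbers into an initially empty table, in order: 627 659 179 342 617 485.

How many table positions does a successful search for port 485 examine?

Insert 627: h=0, slot 0 empty => index 0.
Insert 659: h=10, slot 10 empty => index 10.
Insert 179: h=3, slot 3 empty => index 3.
Insert 342: h=1, slot 1 empty => index 1.
Insert 617: h=1, slot 1 occupied => index 2.
Insert 485: h=1, slots 1,2 occupied => index 5.
Table: [627, 342, 617, 179, —, 485, —, —, —, —, 659]
Lookup 485: h=1, probe 1,2,5 → found at 5.

3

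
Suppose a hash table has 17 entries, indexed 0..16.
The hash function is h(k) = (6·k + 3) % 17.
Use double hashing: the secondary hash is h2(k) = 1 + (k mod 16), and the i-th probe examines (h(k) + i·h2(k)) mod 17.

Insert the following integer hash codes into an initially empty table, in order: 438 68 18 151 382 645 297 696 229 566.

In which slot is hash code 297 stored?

Insert 438: h=13, slot 13 empty => index 13.
Insert 68: h=3, slot 3 empty => index 3.
Insert 18: h=9, slot 9 empty => index 9.
Insert 151: h=8, slot 8 empty => index 8.
Insert 382: h=0, slot 0 empty => index 0.
Insert 645: h=14, slot 14 empty => index 14.
Insert 297: h=0, h2=10, slot 0 occupied => index 10.
Insert 696: h=14, h2=9, slot 14 occupied => index 6.
Insert 229: h=0, h2=6, slots 0,6 occupied => index 12.
Insert 566: h=16, slot 16 empty => index 16.
Table: [382, ∅, ∅, 68, ∅, ∅, 696, ∅, 151, 18, 297, ∅, 229, 438, 645, ∅, 566]

10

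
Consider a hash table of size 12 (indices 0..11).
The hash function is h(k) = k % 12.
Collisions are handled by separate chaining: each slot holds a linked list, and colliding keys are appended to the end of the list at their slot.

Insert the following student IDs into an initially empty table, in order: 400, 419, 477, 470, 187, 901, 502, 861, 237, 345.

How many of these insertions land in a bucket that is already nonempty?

3

400 -> bucket 4
419 -> bucket 11
477 -> bucket 9
470 -> bucket 2
187 -> bucket 7
901 -> bucket 1
502 -> bucket 10
861 -> bucket 9 (collision)
237 -> bucket 9 (collision)
345 -> bucket 9 (collision)
Final buckets:
0: _
1: 901
2: 470
3: _
4: 400
5: _
6: _
7: 187
8: _
9: 477 -> 861 -> 237 -> 345
10: 502
11: 419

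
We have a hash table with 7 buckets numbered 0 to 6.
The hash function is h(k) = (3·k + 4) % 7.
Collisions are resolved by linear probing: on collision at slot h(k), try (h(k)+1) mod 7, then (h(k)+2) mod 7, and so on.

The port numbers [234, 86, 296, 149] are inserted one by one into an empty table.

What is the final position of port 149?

234: h=6 => slot 6
86: h=3 => slot 3
296: h=3, probe 3,4 => slot 4
149: h=3, probe 3,4,5 => slot 5
Table: [_, _, _, 86, 296, 149, 234]

5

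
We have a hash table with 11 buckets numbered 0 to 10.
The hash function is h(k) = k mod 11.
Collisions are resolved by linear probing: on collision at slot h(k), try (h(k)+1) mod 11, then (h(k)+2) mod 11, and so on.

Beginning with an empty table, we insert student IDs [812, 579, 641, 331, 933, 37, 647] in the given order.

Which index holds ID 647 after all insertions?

0

812: h=9 → slot 9
579: h=7 → slot 7
641: h=3 → slot 3
331: h=1 → slot 1
933: h=9, probe 9,10 → slot 10
37: h=4 → slot 4
647: h=9, probe 9,10,0 → slot 0
Table: [647, 331, ., 641, 37, ., ., 579, ., 812, 933]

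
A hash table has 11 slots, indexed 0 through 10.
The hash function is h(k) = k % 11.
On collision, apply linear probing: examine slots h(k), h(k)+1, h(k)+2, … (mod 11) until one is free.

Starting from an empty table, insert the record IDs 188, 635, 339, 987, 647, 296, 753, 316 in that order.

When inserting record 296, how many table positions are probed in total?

4

Insert 188: h=1, slot 1 empty -> index 1.
Insert 635: h=8, slot 8 empty -> index 8.
Insert 339: h=9, slot 9 empty -> index 9.
Insert 987: h=8, slots 8,9 occupied -> index 10.
Insert 647: h=9, slots 9,10 occupied -> index 0.
Insert 296: h=10, slots 10,0,1 occupied -> index 2.
Insert 753: h=5, slot 5 empty -> index 5.
Insert 316: h=8, slots 8,9,10,0,1,2 occupied -> index 3.
Table: [647, 188, 296, 316, _, 753, _, _, 635, 339, 987]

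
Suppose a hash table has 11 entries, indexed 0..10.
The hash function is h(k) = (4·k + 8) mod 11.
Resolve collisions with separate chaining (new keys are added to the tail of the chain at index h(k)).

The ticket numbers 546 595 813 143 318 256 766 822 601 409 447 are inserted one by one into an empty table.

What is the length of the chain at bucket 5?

Insert 546: h=3, bucket 3 empty → new chain.
Insert 595: h=1, bucket 1 empty → new chain.
Insert 813: h=4, bucket 4 empty → new chain.
Insert 143: h=8, bucket 8 empty → new chain.
Insert 318: h=4, bucket 4 nonempty → append to chain.
Insert 256: h=9, bucket 9 empty → new chain.
Insert 766: h=3, bucket 3 nonempty → append to chain.
Insert 822: h=7, bucket 7 empty → new chain.
Insert 601: h=3, bucket 3 nonempty → append to chain.
Insert 409: h=5, bucket 5 empty → new chain.
Insert 447: h=3, bucket 3 nonempty → append to chain.
Final buckets:
0: .
1: 595
2: .
3: 546 -> 766 -> 601 -> 447
4: 813 -> 318
5: 409
6: .
7: 822
8: 143
9: 256
10: .

1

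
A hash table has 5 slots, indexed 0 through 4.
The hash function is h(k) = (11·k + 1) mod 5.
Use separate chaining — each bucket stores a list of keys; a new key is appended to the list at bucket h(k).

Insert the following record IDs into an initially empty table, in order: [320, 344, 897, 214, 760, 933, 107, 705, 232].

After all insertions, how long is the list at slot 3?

3

Insert 320: h=1, bucket 1 empty -> new chain.
Insert 344: h=0, bucket 0 empty -> new chain.
Insert 897: h=3, bucket 3 empty -> new chain.
Insert 214: h=0, bucket 0 nonempty -> append to chain.
Insert 760: h=1, bucket 1 nonempty -> append to chain.
Insert 933: h=4, bucket 4 empty -> new chain.
Insert 107: h=3, bucket 3 nonempty -> append to chain.
Insert 705: h=1, bucket 1 nonempty -> append to chain.
Insert 232: h=3, bucket 3 nonempty -> append to chain.
Final buckets:
0: 344 -> 214
1: 320 -> 760 -> 705
2: ∅
3: 897 -> 107 -> 232
4: 933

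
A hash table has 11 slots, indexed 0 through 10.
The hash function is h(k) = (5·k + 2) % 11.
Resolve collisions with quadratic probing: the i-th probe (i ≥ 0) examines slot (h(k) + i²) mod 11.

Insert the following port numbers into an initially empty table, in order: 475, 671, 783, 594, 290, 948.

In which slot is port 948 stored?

10

475 hashes to 1; slot 1 is free -> place at 1.
671 hashes to 2; slot 2 is free -> place at 2.
783 hashes to 1; 1,2 taken -> place at 5.
594 hashes to 2; 2 taken -> place at 3.
290 hashes to 0; slot 0 is free -> place at 0.
948 hashes to 1; 1,2,5 taken -> place at 10.
Table: [290, 475, 671, 594, _, 783, _, _, _, _, 948]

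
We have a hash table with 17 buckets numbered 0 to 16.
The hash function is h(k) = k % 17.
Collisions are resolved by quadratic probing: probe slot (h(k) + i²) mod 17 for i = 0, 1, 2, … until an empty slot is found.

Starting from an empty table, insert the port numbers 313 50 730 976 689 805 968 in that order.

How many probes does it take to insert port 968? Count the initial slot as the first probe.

3

Insert 313: h=7, slot 7 empty → index 7.
Insert 50: h=16, slot 16 empty → index 16.
Insert 730: h=16, slot 16 occupied → index 0.
Insert 976: h=7, slot 7 occupied → index 8.
Insert 689: h=9, slot 9 empty → index 9.
Insert 805: h=6, slot 6 empty → index 6.
Insert 968: h=16, slots 16,0 occupied → index 3.
Table: [730, ., ., 968, ., ., 805, 313, 976, 689, ., ., ., ., ., ., 50]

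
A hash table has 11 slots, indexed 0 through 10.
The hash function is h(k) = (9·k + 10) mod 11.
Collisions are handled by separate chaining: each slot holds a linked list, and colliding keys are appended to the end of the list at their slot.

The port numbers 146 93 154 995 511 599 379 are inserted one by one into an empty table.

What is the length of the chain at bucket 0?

Insert 146: h=4, bucket 4 empty -> new chain.
Insert 93: h=0, bucket 0 empty -> new chain.
Insert 154: h=10, bucket 10 empty -> new chain.
Insert 995: h=0, bucket 0 nonempty -> append to chain.
Insert 511: h=0, bucket 0 nonempty -> append to chain.
Insert 599: h=0, bucket 0 nonempty -> append to chain.
Insert 379: h=0, bucket 0 nonempty -> append to chain.
Final buckets:
0: 93 -> 995 -> 511 -> 599 -> 379
1: .
2: .
3: .
4: 146
5: .
6: .
7: .
8: .
9: .
10: 154

5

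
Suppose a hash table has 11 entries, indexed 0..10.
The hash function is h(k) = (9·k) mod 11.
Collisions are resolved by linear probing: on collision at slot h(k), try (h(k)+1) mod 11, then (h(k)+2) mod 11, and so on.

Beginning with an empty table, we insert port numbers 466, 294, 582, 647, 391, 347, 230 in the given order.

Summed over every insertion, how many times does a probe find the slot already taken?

Insert 466: h=3, slot 3 empty => index 3.
Insert 294: h=6, slot 6 empty => index 6.
Insert 582: h=2, slot 2 empty => index 2.
Insert 647: h=4, slot 4 empty => index 4.
Insert 391: h=10, slot 10 empty => index 10.
Insert 347: h=10, slot 10 occupied => index 0.
Insert 230: h=2, slots 2,3,4 occupied => index 5.
Table: [347, ., 582, 466, 647, 230, 294, ., ., ., 391]

4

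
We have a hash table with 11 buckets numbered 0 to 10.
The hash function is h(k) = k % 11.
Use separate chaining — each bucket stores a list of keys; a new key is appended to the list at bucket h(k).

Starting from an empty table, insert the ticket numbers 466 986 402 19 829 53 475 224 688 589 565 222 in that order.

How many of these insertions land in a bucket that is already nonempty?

6

Insert 466: h=4, bucket 4 empty → new chain.
Insert 986: h=7, bucket 7 empty → new chain.
Insert 402: h=6, bucket 6 empty → new chain.
Insert 19: h=8, bucket 8 empty → new chain.
Insert 829: h=4, bucket 4 nonempty → append to chain.
Insert 53: h=9, bucket 9 empty → new chain.
Insert 475: h=2, bucket 2 empty → new chain.
Insert 224: h=4, bucket 4 nonempty → append to chain.
Insert 688: h=6, bucket 6 nonempty → append to chain.
Insert 589: h=6, bucket 6 nonempty → append to chain.
Insert 565: h=4, bucket 4 nonempty → append to chain.
Insert 222: h=2, bucket 2 nonempty → append to chain.
Final buckets:
0: ∅
1: ∅
2: 475 -> 222
3: ∅
4: 466 -> 829 -> 224 -> 565
5: ∅
6: 402 -> 688 -> 589
7: 986
8: 19
9: 53
10: ∅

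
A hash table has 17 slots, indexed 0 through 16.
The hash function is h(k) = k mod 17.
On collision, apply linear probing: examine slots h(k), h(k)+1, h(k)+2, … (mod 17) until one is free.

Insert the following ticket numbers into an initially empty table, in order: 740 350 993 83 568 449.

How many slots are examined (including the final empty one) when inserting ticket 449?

5

740: h=9 → slot 9
350: h=10 → slot 10
993: h=7 → slot 7
83: h=15 → slot 15
568: h=7, probe 7,8 → slot 8
449: h=7, probe 7,8,9,10,11 → slot 11
Table: [—, —, —, —, —, —, —, 993, 568, 740, 350, 449, —, —, —, 83, —]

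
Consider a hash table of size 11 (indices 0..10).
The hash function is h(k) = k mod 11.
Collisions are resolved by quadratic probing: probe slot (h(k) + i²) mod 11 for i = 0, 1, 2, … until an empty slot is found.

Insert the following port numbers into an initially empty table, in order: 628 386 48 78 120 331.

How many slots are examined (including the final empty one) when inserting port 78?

628: h=1 -> slot 1
386: h=1, probe 1,2 -> slot 2
48: h=4 -> slot 4
78: h=1, probe 1,2,5 -> slot 5
120: h=10 -> slot 10
331: h=1, probe 1,2,5,10,6 -> slot 6
Table: [., 628, 386, ., 48, 78, 331, ., ., ., 120]

3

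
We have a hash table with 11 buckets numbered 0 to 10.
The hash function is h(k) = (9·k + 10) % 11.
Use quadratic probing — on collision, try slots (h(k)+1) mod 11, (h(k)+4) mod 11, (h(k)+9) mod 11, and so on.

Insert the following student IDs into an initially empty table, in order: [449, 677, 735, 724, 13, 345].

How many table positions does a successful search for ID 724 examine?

449 hashes to 3; slot 3 is free → place at 3.
677 hashes to 9; slot 9 is free → place at 9.
735 hashes to 3; 3 taken → place at 4.
724 hashes to 3; 3,4 taken → place at 7.
13 hashes to 6; slot 6 is free → place at 6.
345 hashes to 2; slot 2 is free → place at 2.
Table: [—, —, 345, 449, 735, —, 13, 724, —, 677, —]
Lookup 724: h=3, probe 3,4,7 → found at 7.

3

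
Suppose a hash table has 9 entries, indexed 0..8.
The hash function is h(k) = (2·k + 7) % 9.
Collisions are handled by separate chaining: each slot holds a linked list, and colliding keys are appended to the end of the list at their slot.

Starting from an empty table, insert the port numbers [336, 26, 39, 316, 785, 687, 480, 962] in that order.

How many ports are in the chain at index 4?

Insert 336: h=4, bucket 4 empty -> new chain.
Insert 26: h=5, bucket 5 empty -> new chain.
Insert 39: h=4, bucket 4 nonempty -> append to chain.
Insert 316: h=0, bucket 0 empty -> new chain.
Insert 785: h=2, bucket 2 empty -> new chain.
Insert 687: h=4, bucket 4 nonempty -> append to chain.
Insert 480: h=4, bucket 4 nonempty -> append to chain.
Insert 962: h=5, bucket 5 nonempty -> append to chain.
Final buckets:
0: 316
1: .
2: 785
3: .
4: 336 -> 39 -> 687 -> 480
5: 26 -> 962
6: .
7: .
8: .

4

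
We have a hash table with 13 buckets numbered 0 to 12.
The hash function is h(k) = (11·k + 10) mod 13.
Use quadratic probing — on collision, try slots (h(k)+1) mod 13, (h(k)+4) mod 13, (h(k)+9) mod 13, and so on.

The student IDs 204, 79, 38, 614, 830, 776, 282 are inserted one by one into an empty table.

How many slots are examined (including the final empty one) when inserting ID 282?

3

204: h=5 -> slot 5
79: h=8 -> slot 8
38: h=12 -> slot 12
614: h=4 -> slot 4
830: h=1 -> slot 1
776: h=5, probe 5,6 -> slot 6
282: h=5, probe 5,6,9 -> slot 9
Table: [∅, 830, ∅, ∅, 614, 204, 776, ∅, 79, 282, ∅, ∅, 38]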